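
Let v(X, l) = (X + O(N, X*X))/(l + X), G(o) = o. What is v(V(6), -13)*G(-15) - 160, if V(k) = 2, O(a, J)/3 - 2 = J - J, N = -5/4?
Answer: -1640/11 ≈ -149.09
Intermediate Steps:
N = -5/4 (N = -5*1/4 = -5/4 ≈ -1.2500)
O(a, J) = 6 (O(a, J) = 6 + 3*(J - J) = 6 + 3*0 = 6 + 0 = 6)
v(X, l) = (6 + X)/(X + l) (v(X, l) = (X + 6)/(l + X) = (6 + X)/(X + l))
v(V(6), -13)*G(-15) - 160 = ((6 + 2)/(2 - 13))*(-15) - 160 = (8/(-11))*(-15) - 160 = -1/11*8*(-15) - 160 = -8/11*(-15) - 160 = 120/11 - 160 = -1640/11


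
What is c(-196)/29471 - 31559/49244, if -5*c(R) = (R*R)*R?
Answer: 2166473931/42936980 ≈ 50.457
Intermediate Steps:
c(R) = -R³/5 (c(R) = -R*R*R/5 = -R²*R/5 = -R³/5)
c(-196)/29471 - 31559/49244 = -⅕*(-196)³/29471 - 31559/49244 = -⅕*(-7529536)*(1/29471) - 31559*1/49244 = (7529536/5)*(1/29471) - 31559/49244 = 7529536/147355 - 31559/49244 = 2166473931/42936980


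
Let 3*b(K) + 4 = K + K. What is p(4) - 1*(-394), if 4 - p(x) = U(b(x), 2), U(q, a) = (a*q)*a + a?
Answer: 1172/3 ≈ 390.67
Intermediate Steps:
b(K) = -4/3 + 2*K/3 (b(K) = -4/3 + (K + K)/3 = -4/3 + (2*K)/3 = -4/3 + 2*K/3)
U(q, a) = a + q*a² (U(q, a) = q*a² + a = a + q*a²)
p(x) = 22/3 - 8*x/3 (p(x) = 4 - 2*(1 + 2*(-4/3 + 2*x/3)) = 4 - 2*(1 + (-8/3 + 4*x/3)) = 4 - 2*(-5/3 + 4*x/3) = 4 - (-10/3 + 8*x/3) = 4 + (10/3 - 8*x/3) = 22/3 - 8*x/3)
p(4) - 1*(-394) = (22/3 - 8/3*4) - 1*(-394) = (22/3 - 32/3) + 394 = -10/3 + 394 = 1172/3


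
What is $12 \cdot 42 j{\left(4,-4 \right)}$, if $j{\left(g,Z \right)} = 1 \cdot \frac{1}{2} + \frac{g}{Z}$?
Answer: $-252$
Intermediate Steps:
$j{\left(g,Z \right)} = \frac{1}{2} + \frac{g}{Z}$ ($j{\left(g,Z \right)} = 1 \cdot \frac{1}{2} + \frac{g}{Z} = \frac{1}{2} + \frac{g}{Z}$)
$12 \cdot 42 j{\left(4,-4 \right)} = 12 \cdot 42 \frac{4 + \frac{1}{2} \left(-4\right)}{-4} = 504 \left(- \frac{4 - 2}{4}\right) = 504 \left(\left(- \frac{1}{4}\right) 2\right) = 504 \left(- \frac{1}{2}\right) = -252$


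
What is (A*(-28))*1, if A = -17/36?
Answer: 119/9 ≈ 13.222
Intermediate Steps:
A = -17/36 (A = -17*1/36 = -17/36 ≈ -0.47222)
(A*(-28))*1 = -17/36*(-28)*1 = (119/9)*1 = 119/9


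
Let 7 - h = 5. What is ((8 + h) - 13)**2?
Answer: 9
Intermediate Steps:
h = 2 (h = 7 - 1*5 = 7 - 5 = 2)
((8 + h) - 13)**2 = ((8 + 2) - 13)**2 = (10 - 13)**2 = (-3)**2 = 9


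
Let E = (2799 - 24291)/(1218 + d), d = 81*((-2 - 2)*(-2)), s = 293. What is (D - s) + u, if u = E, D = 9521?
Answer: 2866326/311 ≈ 9216.5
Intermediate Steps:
d = 648 (d = 81*(-4*(-2)) = 81*8 = 648)
E = -3582/311 (E = (2799 - 24291)/(1218 + 648) = -21492/1866 = -21492*1/1866 = -3582/311 ≈ -11.518)
u = -3582/311 ≈ -11.518
(D - s) + u = (9521 - 1*293) - 3582/311 = (9521 - 293) - 3582/311 = 9228 - 3582/311 = 2866326/311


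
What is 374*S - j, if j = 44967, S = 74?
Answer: -17291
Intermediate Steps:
374*S - j = 374*74 - 1*44967 = 27676 - 44967 = -17291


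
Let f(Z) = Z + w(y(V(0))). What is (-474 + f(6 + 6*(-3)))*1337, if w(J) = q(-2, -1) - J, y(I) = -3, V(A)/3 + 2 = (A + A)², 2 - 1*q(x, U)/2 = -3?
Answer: -632401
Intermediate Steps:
q(x, U) = 10 (q(x, U) = 4 - 2*(-3) = 4 + 6 = 10)
V(A) = -6 + 12*A² (V(A) = -6 + 3*(A + A)² = -6 + 3*(2*A)² = -6 + 3*(4*A²) = -6 + 12*A²)
w(J) = 10 - J
f(Z) = 13 + Z (f(Z) = Z + (10 - 1*(-3)) = Z + (10 + 3) = Z + 13 = 13 + Z)
(-474 + f(6 + 6*(-3)))*1337 = (-474 + (13 + (6 + 6*(-3))))*1337 = (-474 + (13 + (6 - 18)))*1337 = (-474 + (13 - 12))*1337 = (-474 + 1)*1337 = -473*1337 = -632401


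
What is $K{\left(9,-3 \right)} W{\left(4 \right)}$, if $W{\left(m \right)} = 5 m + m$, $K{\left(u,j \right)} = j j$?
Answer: $216$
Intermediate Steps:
$K{\left(u,j \right)} = j^{2}$
$W{\left(m \right)} = 6 m$
$K{\left(9,-3 \right)} W{\left(4 \right)} = \left(-3\right)^{2} \cdot 6 \cdot 4 = 9 \cdot 24 = 216$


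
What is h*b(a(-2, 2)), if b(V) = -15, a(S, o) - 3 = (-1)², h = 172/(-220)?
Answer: 129/11 ≈ 11.727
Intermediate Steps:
h = -43/55 (h = 172*(-1/220) = -43/55 ≈ -0.78182)
a(S, o) = 4 (a(S, o) = 3 + (-1)² = 3 + 1 = 4)
h*b(a(-2, 2)) = -43/55*(-15) = 129/11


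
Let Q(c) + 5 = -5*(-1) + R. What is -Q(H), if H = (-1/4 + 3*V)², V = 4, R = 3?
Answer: -3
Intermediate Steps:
H = 2209/16 (H = (-1/4 + 3*4)² = (-1*¼ + 12)² = (-¼ + 12)² = (47/4)² = 2209/16 ≈ 138.06)
Q(c) = 3 (Q(c) = -5 + (-5*(-1) + 3) = -5 + (5 + 3) = -5 + 8 = 3)
-Q(H) = -1*3 = -3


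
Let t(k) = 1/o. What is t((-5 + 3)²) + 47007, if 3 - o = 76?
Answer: 3431510/73 ≈ 47007.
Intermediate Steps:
o = -73 (o = 3 - 1*76 = 3 - 76 = -73)
t(k) = -1/73 (t(k) = 1/(-73) = -1/73)
t((-5 + 3)²) + 47007 = -1/73 + 47007 = 3431510/73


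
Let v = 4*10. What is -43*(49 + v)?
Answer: -3827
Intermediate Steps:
v = 40
-43*(49 + v) = -43*(49 + 40) = -43*89 = -3827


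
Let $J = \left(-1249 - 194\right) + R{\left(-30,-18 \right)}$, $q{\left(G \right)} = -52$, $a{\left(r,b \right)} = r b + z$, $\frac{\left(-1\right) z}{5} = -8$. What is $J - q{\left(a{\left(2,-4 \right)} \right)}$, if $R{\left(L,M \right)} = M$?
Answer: $-1409$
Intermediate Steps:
$z = 40$ ($z = \left(-5\right) \left(-8\right) = 40$)
$a{\left(r,b \right)} = 40 + b r$ ($a{\left(r,b \right)} = r b + 40 = b r + 40 = 40 + b r$)
$J = -1461$ ($J = \left(-1249 - 194\right) - 18 = -1443 - 18 = -1461$)
$J - q{\left(a{\left(2,-4 \right)} \right)} = -1461 - -52 = -1461 + 52 = -1409$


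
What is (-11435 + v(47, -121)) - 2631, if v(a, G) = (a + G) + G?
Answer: -14261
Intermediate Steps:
v(a, G) = a + 2*G (v(a, G) = (G + a) + G = a + 2*G)
(-11435 + v(47, -121)) - 2631 = (-11435 + (47 + 2*(-121))) - 2631 = (-11435 + (47 - 242)) - 2631 = (-11435 - 195) - 2631 = -11630 - 2631 = -14261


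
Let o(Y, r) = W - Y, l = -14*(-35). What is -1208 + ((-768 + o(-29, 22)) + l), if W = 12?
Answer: -1445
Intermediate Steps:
l = 490
o(Y, r) = 12 - Y
-1208 + ((-768 + o(-29, 22)) + l) = -1208 + ((-768 + (12 - 1*(-29))) + 490) = -1208 + ((-768 + (12 + 29)) + 490) = -1208 + ((-768 + 41) + 490) = -1208 + (-727 + 490) = -1208 - 237 = -1445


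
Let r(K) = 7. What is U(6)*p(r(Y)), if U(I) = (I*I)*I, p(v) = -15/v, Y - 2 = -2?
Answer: -3240/7 ≈ -462.86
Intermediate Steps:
Y = 0 (Y = 2 - 2 = 0)
U(I) = I³ (U(I) = I²*I = I³)
U(6)*p(r(Y)) = 6³*(-15/7) = 216*(-15*⅐) = 216*(-15/7) = -3240/7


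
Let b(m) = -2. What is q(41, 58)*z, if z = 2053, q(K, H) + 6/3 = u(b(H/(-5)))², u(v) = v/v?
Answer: -2053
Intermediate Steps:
u(v) = 1
q(K, H) = -1 (q(K, H) = -2 + 1² = -2 + 1 = -1)
q(41, 58)*z = -1*2053 = -2053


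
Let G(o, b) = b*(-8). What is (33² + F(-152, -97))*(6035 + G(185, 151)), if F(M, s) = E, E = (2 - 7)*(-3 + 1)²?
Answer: 5160063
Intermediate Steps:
E = -20 (E = -5*(-2)² = -5*4 = -20)
G(o, b) = -8*b
F(M, s) = -20
(33² + F(-152, -97))*(6035 + G(185, 151)) = (33² - 20)*(6035 - 8*151) = (1089 - 20)*(6035 - 1208) = 1069*4827 = 5160063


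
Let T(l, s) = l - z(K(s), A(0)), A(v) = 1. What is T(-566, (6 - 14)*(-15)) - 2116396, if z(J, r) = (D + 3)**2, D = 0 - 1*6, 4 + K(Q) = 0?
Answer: -2116971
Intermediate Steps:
K(Q) = -4 (K(Q) = -4 + 0 = -4)
D = -6 (D = 0 - 6 = -6)
z(J, r) = 9 (z(J, r) = (-6 + 3)**2 = (-3)**2 = 9)
T(l, s) = -9 + l (T(l, s) = l - 1*9 = l - 9 = -9 + l)
T(-566, (6 - 14)*(-15)) - 2116396 = (-9 - 566) - 2116396 = -575 - 2116396 = -2116971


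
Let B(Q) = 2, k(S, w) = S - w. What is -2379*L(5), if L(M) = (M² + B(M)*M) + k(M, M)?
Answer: -83265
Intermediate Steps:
L(M) = M² + 2*M (L(M) = (M² + 2*M) + (M - M) = (M² + 2*M) + 0 = M² + 2*M)
-2379*L(5) = -11895*(2 + 5) = -11895*7 = -2379*35 = -83265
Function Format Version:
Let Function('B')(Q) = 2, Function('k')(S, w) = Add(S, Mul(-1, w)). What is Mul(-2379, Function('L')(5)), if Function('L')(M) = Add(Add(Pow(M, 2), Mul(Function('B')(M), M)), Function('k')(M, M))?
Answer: -83265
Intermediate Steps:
Function('L')(M) = Add(Pow(M, 2), Mul(2, M)) (Function('L')(M) = Add(Add(Pow(M, 2), Mul(2, M)), Add(M, Mul(-1, M))) = Add(Add(Pow(M, 2), Mul(2, M)), 0) = Add(Pow(M, 2), Mul(2, M)))
Mul(-2379, Function('L')(5)) = Mul(-2379, Mul(5, Add(2, 5))) = Mul(-2379, Mul(5, 7)) = Mul(-2379, 35) = -83265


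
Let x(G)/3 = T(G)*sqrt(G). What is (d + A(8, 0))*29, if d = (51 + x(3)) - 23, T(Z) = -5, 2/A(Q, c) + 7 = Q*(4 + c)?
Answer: 20358/25 - 435*sqrt(3) ≈ 60.878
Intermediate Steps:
A(Q, c) = 2/(-7 + Q*(4 + c))
x(G) = -15*sqrt(G) (x(G) = 3*(-5*sqrt(G)) = -15*sqrt(G))
d = 28 - 15*sqrt(3) (d = (51 - 15*sqrt(3)) - 23 = 28 - 15*sqrt(3) ≈ 2.0192)
(d + A(8, 0))*29 = ((28 - 15*sqrt(3)) + 2/(-7 + 4*8 + 8*0))*29 = ((28 - 15*sqrt(3)) + 2/(-7 + 32 + 0))*29 = ((28 - 15*sqrt(3)) + 2/25)*29 = (702/25 - 15*sqrt(3))*29 = 20358/25 - 435*sqrt(3)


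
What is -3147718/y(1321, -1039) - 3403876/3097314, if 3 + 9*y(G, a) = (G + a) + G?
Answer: -21937671366667/1238925600 ≈ -17707.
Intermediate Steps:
y(G, a) = -⅓ + a/9 + 2*G/9 (y(G, a) = -⅓ + ((G + a) + G)/9 = -⅓ + (a + 2*G)/9 = -⅓ + (a/9 + 2*G/9) = -⅓ + a/9 + 2*G/9)
-3147718/y(1321, -1039) - 3403876/3097314 = -3147718/(-⅓ + (⅑)*(-1039) + (2/9)*1321) - 3403876/3097314 = -3147718/(-⅓ - 1039/9 + 2642/9) - 3403876*1/3097314 = -3147718/1600/9 - 1701938/1548657 = -3147718*9/1600 - 1701938/1548657 = -14164731/800 - 1701938/1548657 = -21937671366667/1238925600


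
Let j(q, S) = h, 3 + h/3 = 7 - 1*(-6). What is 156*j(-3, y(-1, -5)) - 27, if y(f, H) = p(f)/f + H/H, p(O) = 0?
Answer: 4653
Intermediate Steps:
h = 30 (h = -9 + 3*(7 - 1*(-6)) = -9 + 3*(7 + 6) = -9 + 3*13 = -9 + 39 = 30)
y(f, H) = 1 (y(f, H) = 0/f + H/H = 0 + 1 = 1)
j(q, S) = 30
156*j(-3, y(-1, -5)) - 27 = 156*30 - 27 = 4680 - 27 = 4653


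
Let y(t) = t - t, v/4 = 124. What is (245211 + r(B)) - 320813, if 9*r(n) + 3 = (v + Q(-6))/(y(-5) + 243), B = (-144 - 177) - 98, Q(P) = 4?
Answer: -165341803/2187 ≈ -75602.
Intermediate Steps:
v = 496 (v = 4*124 = 496)
y(t) = 0
B = -419 (B = -321 - 98 = -419)
r(n) = -229/2187 (r(n) = -⅓ + ((496 + 4)/(0 + 243))/9 = -⅓ + (500/243)/9 = -⅓ + (500*(1/243))/9 = -⅓ + (⅑)*(500/243) = -⅓ + 500/2187 = -229/2187)
(245211 + r(B)) - 320813 = (245211 - 229/2187) - 320813 = 536276228/2187 - 320813 = -165341803/2187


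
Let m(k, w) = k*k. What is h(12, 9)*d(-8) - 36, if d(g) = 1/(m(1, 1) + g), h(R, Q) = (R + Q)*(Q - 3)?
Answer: -54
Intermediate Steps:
h(R, Q) = (-3 + Q)*(Q + R) (h(R, Q) = (Q + R)*(-3 + Q) = (-3 + Q)*(Q + R))
m(k, w) = k²
d(g) = 1/(1 + g) (d(g) = 1/(1² + g) = 1/(1 + g))
h(12, 9)*d(-8) - 36 = (9² - 3*9 - 3*12 + 9*12)/(1 - 8) - 36 = (81 - 27 - 36 + 108)/(-7) - 36 = 126*(-⅐) - 36 = -18 - 36 = -54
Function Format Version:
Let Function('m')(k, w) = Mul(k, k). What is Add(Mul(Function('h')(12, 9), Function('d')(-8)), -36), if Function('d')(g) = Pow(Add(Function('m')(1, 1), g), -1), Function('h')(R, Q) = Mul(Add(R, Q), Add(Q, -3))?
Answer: -54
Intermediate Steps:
Function('h')(R, Q) = Mul(Add(-3, Q), Add(Q, R)) (Function('h')(R, Q) = Mul(Add(Q, R), Add(-3, Q)) = Mul(Add(-3, Q), Add(Q, R)))
Function('m')(k, w) = Pow(k, 2)
Function('d')(g) = Pow(Add(1, g), -1) (Function('d')(g) = Pow(Add(Pow(1, 2), g), -1) = Pow(Add(1, g), -1))
Add(Mul(Function('h')(12, 9), Function('d')(-8)), -36) = Add(Mul(Add(Pow(9, 2), Mul(-3, 9), Mul(-3, 12), Mul(9, 12)), Pow(Add(1, -8), -1)), -36) = Add(Mul(Add(81, -27, -36, 108), Pow(-7, -1)), -36) = Add(Mul(126, Rational(-1, 7)), -36) = Add(-18, -36) = -54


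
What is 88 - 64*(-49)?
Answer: 3224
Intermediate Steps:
88 - 64*(-49) = 88 + 3136 = 3224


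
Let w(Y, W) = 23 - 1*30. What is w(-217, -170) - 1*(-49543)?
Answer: 49536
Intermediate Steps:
w(Y, W) = -7 (w(Y, W) = 23 - 30 = -7)
w(-217, -170) - 1*(-49543) = -7 - 1*(-49543) = -7 + 49543 = 49536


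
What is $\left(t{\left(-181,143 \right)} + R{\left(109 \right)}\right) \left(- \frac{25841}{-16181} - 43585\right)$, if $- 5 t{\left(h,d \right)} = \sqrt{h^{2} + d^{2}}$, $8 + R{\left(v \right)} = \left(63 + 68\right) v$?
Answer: $- \frac{10064238060924}{16181} + \frac{705223044 \sqrt{53210}}{80905} \approx -6.1997 \cdot 10^{8}$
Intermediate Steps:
$R{\left(v \right)} = -8 + 131 v$ ($R{\left(v \right)} = -8 + \left(63 + 68\right) v = -8 + 131 v$)
$t{\left(h,d \right)} = - \frac{\sqrt{d^{2} + h^{2}}}{5}$ ($t{\left(h,d \right)} = - \frac{\sqrt{h^{2} + d^{2}}}{5} = - \frac{\sqrt{d^{2} + h^{2}}}{5}$)
$\left(t{\left(-181,143 \right)} + R{\left(109 \right)}\right) \left(- \frac{25841}{-16181} - 43585\right) = \left(- \frac{\sqrt{143^{2} + \left(-181\right)^{2}}}{5} + \left(-8 + 131 \cdot 109\right)\right) \left(- \frac{25841}{-16181} - 43585\right) = \left(- \frac{\sqrt{20449 + 32761}}{5} + \left(-8 + 14279\right)\right) \left(\left(-25841\right) \left(- \frac{1}{16181}\right) - 43585\right) = \left(- \frac{\sqrt{53210}}{5} + 14271\right) \left(\frac{25841}{16181} - 43585\right) = \left(14271 - \frac{\sqrt{53210}}{5}\right) \left(- \frac{705223044}{16181}\right) = - \frac{10064238060924}{16181} + \frac{705223044 \sqrt{53210}}{80905}$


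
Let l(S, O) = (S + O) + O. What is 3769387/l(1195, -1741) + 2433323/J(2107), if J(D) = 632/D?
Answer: 11723093187423/1445384 ≈ 8.1107e+6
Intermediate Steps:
l(S, O) = S + 2*O (l(S, O) = (O + S) + O = S + 2*O)
3769387/l(1195, -1741) + 2433323/J(2107) = 3769387/(1195 + 2*(-1741)) + 2433323/((632/2107)) = 3769387/(1195 - 3482) + 2433323/((632*(1/2107))) = 3769387/(-2287) + 2433323/(632/2107) = 3769387*(-1/2287) + 2433323*(2107/632) = -3769387/2287 + 5127011561/632 = 11723093187423/1445384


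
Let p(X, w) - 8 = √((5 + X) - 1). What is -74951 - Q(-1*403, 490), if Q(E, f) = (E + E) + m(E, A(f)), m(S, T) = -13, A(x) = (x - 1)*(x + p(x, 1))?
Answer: -74132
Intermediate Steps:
p(X, w) = 8 + √(4 + X) (p(X, w) = 8 + √((5 + X) - 1) = 8 + √(4 + X))
A(x) = (-1 + x)*(8 + x + √(4 + x)) (A(x) = (x - 1)*(x + (8 + √(4 + x))) = (-1 + x)*(8 + x + √(4 + x)))
Q(E, f) = -13 + 2*E (Q(E, f) = (E + E) - 13 = 2*E - 13 = -13 + 2*E)
-74951 - Q(-1*403, 490) = -74951 - (-13 + 2*(-1*403)) = -74951 - (-13 + 2*(-403)) = -74951 - (-13 - 806) = -74951 - 1*(-819) = -74951 + 819 = -74132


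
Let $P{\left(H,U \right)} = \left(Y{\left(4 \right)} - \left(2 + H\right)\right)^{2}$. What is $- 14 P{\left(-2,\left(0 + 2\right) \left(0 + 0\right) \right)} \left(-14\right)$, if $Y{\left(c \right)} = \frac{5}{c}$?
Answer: $\frac{1225}{4} \approx 306.25$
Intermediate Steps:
$P{\left(H,U \right)} = \left(- \frac{3}{4} - H\right)^{2}$ ($P{\left(H,U \right)} = \left(\frac{5}{4} - \left(2 + H\right)\right)^{2} = \left(- \frac{3}{4} - H\right)^{2}$)
$- 14 P{\left(-2,\left(0 + 2\right) \left(0 + 0\right) \right)} \left(-14\right) = - 14 \frac{\left(3 + 4 \left(-2\right)\right)^{2}}{16} \left(-14\right) = - 14 \frac{\left(3 - 8\right)^{2}}{16} \left(-14\right) = - 14 \frac{\left(-5\right)^{2}}{16} \left(-14\right) = - 14 \cdot \frac{1}{16} \cdot 25 \left(-14\right) = \left(-14\right) \frac{25}{16} \left(-14\right) = \left(- \frac{175}{8}\right) \left(-14\right) = \frac{1225}{4}$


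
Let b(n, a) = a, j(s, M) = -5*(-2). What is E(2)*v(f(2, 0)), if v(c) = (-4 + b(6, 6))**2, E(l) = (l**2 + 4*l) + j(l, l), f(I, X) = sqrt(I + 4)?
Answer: 88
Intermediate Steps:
j(s, M) = 10
f(I, X) = sqrt(4 + I)
E(l) = 10 + l**2 + 4*l (E(l) = (l**2 + 4*l) + 10 = 10 + l**2 + 4*l)
v(c) = 4 (v(c) = (-4 + 6)**2 = 2**2 = 4)
E(2)*v(f(2, 0)) = (10 + 2**2 + 4*2)*4 = (10 + 4 + 8)*4 = 22*4 = 88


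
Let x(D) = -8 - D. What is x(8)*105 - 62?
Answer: -1742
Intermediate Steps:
x(8)*105 - 62 = (-8 - 1*8)*105 - 62 = (-8 - 8)*105 - 62 = -16*105 - 62 = -1680 - 62 = -1742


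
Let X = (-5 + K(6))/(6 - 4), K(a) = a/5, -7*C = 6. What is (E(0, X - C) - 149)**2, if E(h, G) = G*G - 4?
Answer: 554088185641/24010000 ≈ 23077.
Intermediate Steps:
C = -6/7 (C = -1/7*6 = -6/7 ≈ -0.85714)
K(a) = a/5 (K(a) = a*(1/5) = a/5)
X = -19/10 (X = (-5 + (1/5)*6)/(6 - 4) = (-5 + 6/5)/2 = -19/5*1/2 = -19/10 ≈ -1.9000)
E(h, G) = -4 + G**2 (E(h, G) = G**2 - 4 = -4 + G**2)
(E(0, X - C) - 149)**2 = ((-4 + (-19/10 - 1*(-6/7))**2) - 149)**2 = ((-4 + (-19/10 + 6/7)**2) - 149)**2 = ((-4 + (-73/70)**2) - 149)**2 = ((-4 + 5329/4900) - 149)**2 = (-14271/4900 - 149)**2 = (-744371/4900)**2 = 554088185641/24010000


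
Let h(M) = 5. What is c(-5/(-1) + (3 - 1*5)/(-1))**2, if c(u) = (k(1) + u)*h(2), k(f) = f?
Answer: 1600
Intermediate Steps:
c(u) = 5 + 5*u (c(u) = (1 + u)*5 = 5 + 5*u)
c(-5/(-1) + (3 - 1*5)/(-1))**2 = (5 + 5*(-5/(-1) + (3 - 1*5)/(-1)))**2 = (5 + 5*(-5*(-1) + (3 - 5)*(-1)))**2 = (5 + 5*(5 - 2*(-1)))**2 = (5 + 5*(5 + 2))**2 = (5 + 5*7)**2 = (5 + 35)**2 = 40**2 = 1600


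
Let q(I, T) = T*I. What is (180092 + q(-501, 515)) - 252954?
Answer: -330877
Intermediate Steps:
q(I, T) = I*T
(180092 + q(-501, 515)) - 252954 = (180092 - 501*515) - 252954 = (180092 - 258015) - 252954 = -77923 - 252954 = -330877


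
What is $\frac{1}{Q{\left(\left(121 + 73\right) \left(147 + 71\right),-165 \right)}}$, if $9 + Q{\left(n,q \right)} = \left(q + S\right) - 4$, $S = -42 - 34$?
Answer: $- \frac{1}{254} \approx -0.003937$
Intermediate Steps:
$S = -76$ ($S = -42 - 34 = -76$)
$Q{\left(n,q \right)} = -89 + q$ ($Q{\left(n,q \right)} = -9 + \left(\left(q - 76\right) - 4\right) = -9 + \left(\left(-76 + q\right) - 4\right) = -9 + \left(-80 + q\right) = -89 + q$)
$\frac{1}{Q{\left(\left(121 + 73\right) \left(147 + 71\right),-165 \right)}} = \frac{1}{-89 - 165} = \frac{1}{-254} = - \frac{1}{254}$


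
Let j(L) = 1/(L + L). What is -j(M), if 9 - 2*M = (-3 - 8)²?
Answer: 1/112 ≈ 0.0089286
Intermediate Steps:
M = -56 (M = 9/2 - (-3 - 8)²/2 = 9/2 - ½*(-11)² = 9/2 - ½*121 = 9/2 - 121/2 = -56)
j(L) = 1/(2*L)
-j(M) = -1/(2*(-56)) = -(-1)/(2*56) = -1*(-1/112) = 1/112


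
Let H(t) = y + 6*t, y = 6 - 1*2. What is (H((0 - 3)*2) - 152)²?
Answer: 33856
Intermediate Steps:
y = 4 (y = 6 - 2 = 4)
H(t) = 4 + 6*t
(H((0 - 3)*2) - 152)² = ((4 + 6*((0 - 3)*2)) - 152)² = ((4 + 6*(-3*2)) - 152)² = ((4 + 6*(-6)) - 152)² = ((4 - 36) - 152)² = (-32 - 152)² = (-184)² = 33856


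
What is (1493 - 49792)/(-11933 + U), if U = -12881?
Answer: 48299/24814 ≈ 1.9464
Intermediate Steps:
(1493 - 49792)/(-11933 + U) = (1493 - 49792)/(-11933 - 12881) = -48299/(-24814) = -48299*(-1/24814) = 48299/24814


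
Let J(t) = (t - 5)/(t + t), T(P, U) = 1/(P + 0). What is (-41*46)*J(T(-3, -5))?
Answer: -15088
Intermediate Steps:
T(P, U) = 1/P
J(t) = (-5 + t)/(2*t) (J(t) = (-5 + t)/((2*t)) = (-5 + t)*(1/(2*t)) = (-5 + t)/(2*t))
(-41*46)*J(T(-3, -5)) = (-41*46)*((-5 + 1/(-3))/(2*(1/(-3)))) = -943*(-5 - ⅓)/(-⅓) = -943*(-3)*(-16)/3 = -1886*8 = -15088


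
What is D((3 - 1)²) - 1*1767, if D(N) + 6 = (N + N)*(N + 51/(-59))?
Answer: -103127/59 ≈ -1747.9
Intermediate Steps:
D(N) = -6 + 2*N*(-51/59 + N) (D(N) = -6 + (N + N)*(N + 51/(-59)) = -6 + (2*N)*(N + 51*(-1/59)) = -6 + (2*N)*(N - 51/59) = -6 + (2*N)*(-51/59 + N) = -6 + 2*N*(-51/59 + N))
D((3 - 1)²) - 1*1767 = (-6 + 2*((3 - 1)²)² - 102*(3 - 1)²/59) - 1*1767 = (-6 + 2*(2²)² - 102/59*2²) - 1767 = (-6 + 2*4² - 102/59*4) - 1767 = (-6 + 2*16 - 408/59) - 1767 = (-6 + 32 - 408/59) - 1767 = 1126/59 - 1767 = -103127/59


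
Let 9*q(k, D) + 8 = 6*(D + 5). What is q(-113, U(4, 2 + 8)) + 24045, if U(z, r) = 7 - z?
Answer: 216445/9 ≈ 24049.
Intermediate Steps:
q(k, D) = 22/9 + 2*D/3 (q(k, D) = -8/9 + (6*(D + 5))/9 = -8/9 + (6*(5 + D))/9 = -8/9 + (30 + 6*D)/9 = -8/9 + (10/3 + 2*D/3) = 22/9 + 2*D/3)
q(-113, U(4, 2 + 8)) + 24045 = (22/9 + 2*(7 - 1*4)/3) + 24045 = (22/9 + 2*(7 - 4)/3) + 24045 = (22/9 + (⅔)*3) + 24045 = (22/9 + 2) + 24045 = 40/9 + 24045 = 216445/9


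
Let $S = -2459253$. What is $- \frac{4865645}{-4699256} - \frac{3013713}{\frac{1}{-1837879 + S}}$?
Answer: $\frac{60856881044257155341}{4699256} \approx 1.295 \cdot 10^{13}$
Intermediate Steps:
$- \frac{4865645}{-4699256} - \frac{3013713}{\frac{1}{-1837879 + S}} = - \frac{4865645}{-4699256} - \frac{3013713}{\frac{1}{-1837879 - 2459253}} = \left(-4865645\right) \left(- \frac{1}{4699256}\right) - \frac{3013713}{\frac{1}{-4297132}} = \frac{4865645}{4699256} - \frac{3013713}{- \frac{1}{4297132}} = \frac{4865645}{4699256} - -12950322571116 = \frac{4865645}{4699256} + 12950322571116 = \frac{60856881044257155341}{4699256}$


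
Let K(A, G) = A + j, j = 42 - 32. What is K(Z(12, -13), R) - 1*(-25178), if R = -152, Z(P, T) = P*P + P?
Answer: 25344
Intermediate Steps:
Z(P, T) = P + P² (Z(P, T) = P² + P = P + P²)
j = 10
K(A, G) = 10 + A (K(A, G) = A + 10 = 10 + A)
K(Z(12, -13), R) - 1*(-25178) = (10 + 12*(1 + 12)) - 1*(-25178) = (10 + 12*13) + 25178 = (10 + 156) + 25178 = 166 + 25178 = 25344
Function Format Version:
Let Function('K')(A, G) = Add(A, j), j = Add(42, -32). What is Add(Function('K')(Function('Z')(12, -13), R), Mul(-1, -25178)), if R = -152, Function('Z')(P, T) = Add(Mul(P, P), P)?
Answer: 25344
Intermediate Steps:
Function('Z')(P, T) = Add(P, Pow(P, 2)) (Function('Z')(P, T) = Add(Pow(P, 2), P) = Add(P, Pow(P, 2)))
j = 10
Function('K')(A, G) = Add(10, A) (Function('K')(A, G) = Add(A, 10) = Add(10, A))
Add(Function('K')(Function('Z')(12, -13), R), Mul(-1, -25178)) = Add(Add(10, Mul(12, Add(1, 12))), Mul(-1, -25178)) = Add(Add(10, Mul(12, 13)), 25178) = Add(Add(10, 156), 25178) = Add(166, 25178) = 25344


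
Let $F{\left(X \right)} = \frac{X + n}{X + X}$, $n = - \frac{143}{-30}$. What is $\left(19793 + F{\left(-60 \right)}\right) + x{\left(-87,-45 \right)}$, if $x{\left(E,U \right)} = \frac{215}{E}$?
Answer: $\frac{2066179253}{104400} \approx 19791.0$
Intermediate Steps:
$n = \frac{143}{30}$ ($n = \left(-143\right) \left(- \frac{1}{30}\right) = \frac{143}{30} \approx 4.7667$)
$F{\left(X \right)} = \frac{\frac{143}{30} + X}{2 X}$ ($F{\left(X \right)} = \frac{X + \frac{143}{30}}{X + X} = \frac{\frac{143}{30} + X}{2 X}$)
$\left(19793 + F{\left(-60 \right)}\right) + x{\left(-87,-45 \right)} = \left(19793 + \frac{143 + 30 \left(-60\right)}{60 \left(-60\right)}\right) + \frac{215}{-87} = \left(19793 + \frac{1}{60} \left(- \frac{1}{60}\right) \left(143 - 1800\right)\right) + 215 \left(- \frac{1}{87}\right) = \left(19793 + \frac{1}{60} \left(- \frac{1}{60}\right) \left(-1657\right)\right) - \frac{215}{87} = \left(19793 + \frac{1657}{3600}\right) - \frac{215}{87} = \frac{71256457}{3600} - \frac{215}{87} = \frac{2066179253}{104400}$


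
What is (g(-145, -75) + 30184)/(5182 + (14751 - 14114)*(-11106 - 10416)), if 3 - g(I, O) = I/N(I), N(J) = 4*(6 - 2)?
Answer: -483137/219269312 ≈ -0.0022034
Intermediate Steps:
N(J) = 16 (N(J) = 4*4 = 16)
g(I, O) = 3 - I/16
(g(-145, -75) + 30184)/(5182 + (14751 - 14114)*(-11106 - 10416)) = ((3 - 1/16*(-145)) + 30184)/(5182 + (14751 - 14114)*(-11106 - 10416)) = ((3 + 145/16) + 30184)/(5182 + 637*(-21522)) = (193/16 + 30184)/(5182 - 13709514) = (483137/16)/(-13704332) = (483137/16)*(-1/13704332) = -483137/219269312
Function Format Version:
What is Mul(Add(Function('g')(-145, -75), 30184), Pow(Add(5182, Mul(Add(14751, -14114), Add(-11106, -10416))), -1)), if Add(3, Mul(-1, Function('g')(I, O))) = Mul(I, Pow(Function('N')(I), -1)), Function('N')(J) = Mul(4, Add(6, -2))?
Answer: Rational(-483137, 219269312) ≈ -0.0022034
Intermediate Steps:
Function('N')(J) = 16 (Function('N')(J) = Mul(4, 4) = 16)
Function('g')(I, O) = Add(3, Mul(Rational(-1, 16), I)) (Function('g')(I, O) = Add(3, Mul(-1, Mul(I, Pow(16, -1)))) = Add(3, Mul(-1, Mul(I, Rational(1, 16)))) = Add(3, Mul(-1, Mul(Rational(1, 16), I))) = Add(3, Mul(Rational(-1, 16), I)))
Mul(Add(Function('g')(-145, -75), 30184), Pow(Add(5182, Mul(Add(14751, -14114), Add(-11106, -10416))), -1)) = Mul(Add(Add(3, Mul(Rational(-1, 16), -145)), 30184), Pow(Add(5182, Mul(Add(14751, -14114), Add(-11106, -10416))), -1)) = Mul(Add(Add(3, Rational(145, 16)), 30184), Pow(Add(5182, Mul(637, -21522)), -1)) = Mul(Add(Rational(193, 16), 30184), Pow(Add(5182, -13709514), -1)) = Mul(Rational(483137, 16), Pow(-13704332, -1)) = Mul(Rational(483137, 16), Rational(-1, 13704332)) = Rational(-483137, 219269312)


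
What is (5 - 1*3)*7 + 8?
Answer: 22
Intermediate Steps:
(5 - 1*3)*7 + 8 = (5 - 3)*7 + 8 = 2*7 + 8 = 14 + 8 = 22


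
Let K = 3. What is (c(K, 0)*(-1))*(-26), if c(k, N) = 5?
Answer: 130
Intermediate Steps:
(c(K, 0)*(-1))*(-26) = (5*(-1))*(-26) = -5*(-26) = 130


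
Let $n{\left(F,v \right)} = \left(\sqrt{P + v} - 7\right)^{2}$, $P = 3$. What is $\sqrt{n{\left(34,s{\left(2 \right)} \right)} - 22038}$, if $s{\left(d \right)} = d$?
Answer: $\sqrt{-22038 + \left(7 - \sqrt{5}\right)^{2}} \approx 148.38 i$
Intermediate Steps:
$n{\left(F,v \right)} = \left(-7 + \sqrt{3 + v}\right)^{2}$ ($n{\left(F,v \right)} = \left(\sqrt{3 + v} - 7\right)^{2} = \left(-7 + \sqrt{3 + v}\right)^{2}$)
$\sqrt{n{\left(34,s{\left(2 \right)} \right)} - 22038} = \sqrt{\left(-7 + \sqrt{3 + 2}\right)^{2} - 22038} = \sqrt{\left(-7 + \sqrt{5}\right)^{2} - 22038} = \sqrt{-22038 + \left(-7 + \sqrt{5}\right)^{2}}$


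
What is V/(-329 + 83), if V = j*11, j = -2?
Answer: 11/123 ≈ 0.089431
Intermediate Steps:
V = -22 (V = -2*11 = -22)
V/(-329 + 83) = -22/(-329 + 83) = -22/(-246) = -22*(-1/246) = 11/123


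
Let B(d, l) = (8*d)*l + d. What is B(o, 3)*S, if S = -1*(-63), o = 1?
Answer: 1575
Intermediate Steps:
B(d, l) = d + 8*d*l (B(d, l) = 8*d*l + d = d + 8*d*l)
S = 63
B(o, 3)*S = (1*(1 + 8*3))*63 = (1*(1 + 24))*63 = (1*25)*63 = 25*63 = 1575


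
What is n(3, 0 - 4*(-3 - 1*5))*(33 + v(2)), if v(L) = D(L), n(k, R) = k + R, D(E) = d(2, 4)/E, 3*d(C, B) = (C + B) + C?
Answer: 3605/3 ≈ 1201.7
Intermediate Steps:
d(C, B) = B/3 + 2*C/3 (d(C, B) = ((C + B) + C)/3 = ((B + C) + C)/3 = (B + 2*C)/3 = B/3 + 2*C/3)
D(E) = 8/(3*E) (D(E) = ((1/3)*4 + (2/3)*2)/E = (4/3 + 4/3)/E = 8/(3*E))
n(k, R) = R + k
v(L) = 8/(3*L)
n(3, 0 - 4*(-3 - 1*5))*(33 + v(2)) = ((0 - 4*(-3 - 1*5)) + 3)*(33 + (8/3)/2) = ((0 - 4*(-3 - 5)) + 3)*(33 + (8/3)*(1/2)) = ((0 - 4*(-8)) + 3)*(33 + 4/3) = ((0 + 32) + 3)*(103/3) = (32 + 3)*(103/3) = 35*(103/3) = 3605/3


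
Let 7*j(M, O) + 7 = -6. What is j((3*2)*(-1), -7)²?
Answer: 169/49 ≈ 3.4490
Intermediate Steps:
j(M, O) = -13/7 (j(M, O) = -1 + (⅐)*(-6) = -1 - 6/7 = -13/7)
j((3*2)*(-1), -7)² = (-13/7)² = 169/49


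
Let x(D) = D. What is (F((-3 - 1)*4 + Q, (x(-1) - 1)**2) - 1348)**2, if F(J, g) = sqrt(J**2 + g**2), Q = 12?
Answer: 1817136 - 10784*sqrt(2) ≈ 1.8019e+6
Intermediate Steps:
(F((-3 - 1)*4 + Q, (x(-1) - 1)**2) - 1348)**2 = (sqrt(((-3 - 1)*4 + 12)**2 + ((-1 - 1)**2)**2) - 1348)**2 = (sqrt((-4*4 + 12)**2 + ((-2)**2)**2) - 1348)**2 = (sqrt((-16 + 12)**2 + 4**2) - 1348)**2 = (sqrt((-4)**2 + 16) - 1348)**2 = (sqrt(16 + 16) - 1348)**2 = (sqrt(32) - 1348)**2 = (4*sqrt(2) - 1348)**2 = (-1348 + 4*sqrt(2))**2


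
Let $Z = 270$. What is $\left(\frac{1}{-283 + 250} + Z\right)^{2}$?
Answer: $\frac{79370281}{1089} \approx 72884.0$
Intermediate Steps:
$\left(\frac{1}{-283 + 250} + Z\right)^{2} = \left(\frac{1}{-283 + 250} + 270\right)^{2} = \left(\frac{1}{-33} + 270\right)^{2} = \left(- \frac{1}{33} + 270\right)^{2} = \left(\frac{8909}{33}\right)^{2} = \frac{79370281}{1089}$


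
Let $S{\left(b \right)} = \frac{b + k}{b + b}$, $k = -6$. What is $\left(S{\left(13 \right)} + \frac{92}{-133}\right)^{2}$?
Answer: $\frac{2134521}{11957764} \approx 0.1785$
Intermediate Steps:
$S{\left(b \right)} = \frac{-6 + b}{2 b}$ ($S{\left(b \right)} = \frac{b - 6}{b + b} = \frac{-6 + b}{2 b}$)
$\left(S{\left(13 \right)} + \frac{92}{-133}\right)^{2} = \left(\frac{-6 + 13}{2 \cdot 13} + \frac{92}{-133}\right)^{2} = \left(\frac{1}{2} \cdot \frac{1}{13} \cdot 7 + 92 \left(- \frac{1}{133}\right)\right)^{2} = \left(\frac{7}{26} - \frac{92}{133}\right)^{2} = \left(- \frac{1461}{3458}\right)^{2} = \frac{2134521}{11957764}$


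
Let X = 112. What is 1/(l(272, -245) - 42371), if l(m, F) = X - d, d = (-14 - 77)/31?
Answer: -31/1309938 ≈ -2.3665e-5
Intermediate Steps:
d = -91/31 (d = -91*1/31 = -91/31 ≈ -2.9355)
l(m, F) = 3563/31 (l(m, F) = 112 - 1*(-91/31) = 112 + 91/31 = 3563/31)
1/(l(272, -245) - 42371) = 1/(3563/31 - 42371) = 1/(-1309938/31) = -31/1309938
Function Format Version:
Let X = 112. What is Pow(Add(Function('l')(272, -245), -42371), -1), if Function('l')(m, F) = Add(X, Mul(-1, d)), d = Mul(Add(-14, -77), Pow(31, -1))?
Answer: Rational(-31, 1309938) ≈ -2.3665e-5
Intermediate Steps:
d = Rational(-91, 31) (d = Mul(-91, Rational(1, 31)) = Rational(-91, 31) ≈ -2.9355)
Function('l')(m, F) = Rational(3563, 31) (Function('l')(m, F) = Add(112, Mul(-1, Rational(-91, 31))) = Add(112, Rational(91, 31)) = Rational(3563, 31))
Pow(Add(Function('l')(272, -245), -42371), -1) = Pow(Add(Rational(3563, 31), -42371), -1) = Pow(Rational(-1309938, 31), -1) = Rational(-31, 1309938)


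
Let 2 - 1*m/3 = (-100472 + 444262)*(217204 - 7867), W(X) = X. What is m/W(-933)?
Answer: 71967967228/311 ≈ 2.3141e+8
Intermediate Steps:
m = -215903901684 (m = 6 - 3*(-100472 + 444262)*(217204 - 7867) = 6 - 1031370*209337 = 6 - 3*71967967230 = 6 - 215903901690 = -215903901684)
m/W(-933) = -215903901684/(-933) = -215903901684*(-1/933) = 71967967228/311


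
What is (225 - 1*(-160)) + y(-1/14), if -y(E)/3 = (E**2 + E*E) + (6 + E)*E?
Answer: 75703/196 ≈ 386.24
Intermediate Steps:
y(E) = -6*E**2 - 3*E*(6 + E) (y(E) = -3*((E**2 + E*E) + (6 + E)*E) = -3*((E**2 + E**2) + E*(6 + E)) = -3*(2*E**2 + E*(6 + E)) = -6*E**2 - 3*E*(6 + E))
(225 - 1*(-160)) + y(-1/14) = (225 - 1*(-160)) - 9*(-1/14)*(2 - 1/14) = (225 + 160) - 9*(-1*1/14)*(2 - 1*1/14) = 385 - 9*(-1/14)*(2 - 1/14) = 385 - 9*(-1/14)*27/14 = 385 + 243/196 = 75703/196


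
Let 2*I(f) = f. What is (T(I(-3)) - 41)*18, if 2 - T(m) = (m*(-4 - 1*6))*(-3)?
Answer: 108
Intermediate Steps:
I(f) = f/2
T(m) = 2 - 30*m (T(m) = 2 - m*(-4 - 1*6)*(-3) = 2 - m*(-4 - 6)*(-3) = 2 - m*(-10)*(-3) = 2 - (-10*m)*(-3) = 2 - 30*m)
(T(I(-3)) - 41)*18 = ((2 - 15*(-3)) - 41)*18 = ((2 - 30*(-3/2)) - 41)*18 = ((2 + 45) - 41)*18 = (47 - 41)*18 = 6*18 = 108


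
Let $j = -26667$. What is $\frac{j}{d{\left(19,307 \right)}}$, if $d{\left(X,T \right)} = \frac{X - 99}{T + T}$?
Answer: $\frac{8186769}{40} \approx 2.0467 \cdot 10^{5}$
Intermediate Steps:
$d{\left(X,T \right)} = \frac{-99 + X}{2 T}$
$\frac{j}{d{\left(19,307 \right)}} = - \frac{26667}{\frac{1}{2} \cdot \frac{1}{307} \left(-99 + 19\right)} = - \frac{26667}{\frac{1}{2} \cdot \frac{1}{307} \left(-80\right)} = - \frac{26667}{- \frac{40}{307}} = \left(-26667\right) \left(- \frac{307}{40}\right) = \frac{8186769}{40}$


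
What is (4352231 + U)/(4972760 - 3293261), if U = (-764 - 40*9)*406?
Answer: 1298629/559833 ≈ 2.3197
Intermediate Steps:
U = -456344 (U = (-764 - 360)*406 = -1124*406 = -456344)
(4352231 + U)/(4972760 - 3293261) = (4352231 - 456344)/(4972760 - 3293261) = 3895887/1679499 = 3895887*(1/1679499) = 1298629/559833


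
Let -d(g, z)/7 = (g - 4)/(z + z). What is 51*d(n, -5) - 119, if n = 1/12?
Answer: -10353/40 ≈ -258.83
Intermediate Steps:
n = 1/12 ≈ 0.083333
d(g, z) = -7*(-4 + g)/(2*z) (d(g, z) = -7*(g - 4)/(z + z) = -7*(-4 + g)/(2*z))
51*d(n, -5) - 119 = 51*((7/2)*(4 - 1*1/12)/(-5)) - 119 = 51*((7/2)*(-⅕)*(4 - 1/12)) - 119 = 51*((7/2)*(-⅕)*(47/12)) - 119 = 51*(-329/120) - 119 = -5593/40 - 119 = -10353/40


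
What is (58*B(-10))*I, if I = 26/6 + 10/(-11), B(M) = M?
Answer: -65540/33 ≈ -1986.1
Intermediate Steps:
I = 113/33 (I = 26*(⅙) + 10*(-1/11) = 13/3 - 10/11 = 113/33 ≈ 3.4242)
(58*B(-10))*I = (58*(-10))*(113/33) = -580*113/33 = -65540/33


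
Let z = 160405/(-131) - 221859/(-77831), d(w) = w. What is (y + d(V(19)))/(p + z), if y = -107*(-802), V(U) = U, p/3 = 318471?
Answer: 79558303383/884436611597 ≈ 0.089954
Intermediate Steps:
p = 955413 (p = 3*318471 = 955413)
y = 85814
z = -12455418026/10195861 (z = 160405*(-1/131) - 221859*(-1/77831) = -160405/131 + 221859/77831 = -12455418026/10195861 ≈ -1221.6)
(y + d(V(19)))/(p + z) = (85814 + 19)/(955413 - 12455418026/10195861) = 85833/(9728802727567/10195861) = 85833*(10195861/9728802727567) = 79558303383/884436611597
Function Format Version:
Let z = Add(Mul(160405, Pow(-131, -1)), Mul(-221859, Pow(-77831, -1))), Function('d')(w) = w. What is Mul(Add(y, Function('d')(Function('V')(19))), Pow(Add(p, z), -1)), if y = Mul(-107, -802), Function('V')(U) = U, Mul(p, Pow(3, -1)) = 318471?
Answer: Rational(79558303383, 884436611597) ≈ 0.089954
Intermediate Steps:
p = 955413 (p = Mul(3, 318471) = 955413)
y = 85814
z = Rational(-12455418026, 10195861) (z = Add(Mul(160405, Rational(-1, 131)), Mul(-221859, Rational(-1, 77831))) = Add(Rational(-160405, 131), Rational(221859, 77831)) = Rational(-12455418026, 10195861) ≈ -1221.6)
Mul(Add(y, Function('d')(Function('V')(19))), Pow(Add(p, z), -1)) = Mul(Add(85814, 19), Pow(Add(955413, Rational(-12455418026, 10195861)), -1)) = Mul(85833, Pow(Rational(9728802727567, 10195861), -1)) = Mul(85833, Rational(10195861, 9728802727567)) = Rational(79558303383, 884436611597)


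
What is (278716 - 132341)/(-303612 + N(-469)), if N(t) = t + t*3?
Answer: -146375/305488 ≈ -0.47915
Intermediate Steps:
N(t) = 4*t (N(t) = t + 3*t = 4*t)
(278716 - 132341)/(-303612 + N(-469)) = (278716 - 132341)/(-303612 + 4*(-469)) = 146375/(-303612 - 1876) = 146375/(-305488) = 146375*(-1/305488) = -146375/305488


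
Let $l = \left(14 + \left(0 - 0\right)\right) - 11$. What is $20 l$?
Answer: $60$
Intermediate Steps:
$l = 3$ ($l = \left(14 + \left(0 + 0\right)\right) - 11 = \left(14 + 0\right) - 11 = 14 - 11 = 3$)
$20 l = 20 \cdot 3 = 60$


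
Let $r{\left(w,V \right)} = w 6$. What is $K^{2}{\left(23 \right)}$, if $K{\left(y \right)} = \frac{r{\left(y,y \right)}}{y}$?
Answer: $36$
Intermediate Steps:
$r{\left(w,V \right)} = 6 w$
$K{\left(y \right)} = 6$ ($K{\left(y \right)} = \frac{6 y}{y} = 6$)
$K^{2}{\left(23 \right)} = 6^{2} = 36$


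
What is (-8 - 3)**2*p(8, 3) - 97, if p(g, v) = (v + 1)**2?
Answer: 1839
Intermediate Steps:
p(g, v) = (1 + v)**2
(-8 - 3)**2*p(8, 3) - 97 = (-8 - 3)**2*(1 + 3)**2 - 97 = (-11)**2*4**2 - 97 = 121*16 - 97 = 1936 - 97 = 1839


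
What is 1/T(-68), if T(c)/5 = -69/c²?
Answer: -4624/345 ≈ -13.403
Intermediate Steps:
T(c) = -345/c² (T(c) = 5*(-69/c²) = -345/c²)
1/T(-68) = 1/(-345/(-68)²) = 1/(-345*1/4624) = 1/(-345/4624) = -4624/345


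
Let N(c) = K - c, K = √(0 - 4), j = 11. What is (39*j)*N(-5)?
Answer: 2145 + 858*I ≈ 2145.0 + 858.0*I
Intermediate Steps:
K = 2*I (K = √(-4) = 2*I ≈ 2.0*I)
N(c) = -c + 2*I (N(c) = 2*I - c = -c + 2*I)
(39*j)*N(-5) = (39*11)*(-1*(-5) + 2*I) = 429*(5 + 2*I) = 2145 + 858*I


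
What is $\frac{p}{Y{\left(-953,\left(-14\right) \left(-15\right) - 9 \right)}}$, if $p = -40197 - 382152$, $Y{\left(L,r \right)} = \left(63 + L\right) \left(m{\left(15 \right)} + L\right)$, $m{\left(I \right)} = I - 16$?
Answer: $- \frac{140783}{283020} \approx -0.49743$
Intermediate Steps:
$m{\left(I \right)} = -16 + I$
$Y{\left(L,r \right)} = \left(-1 + L\right) \left(63 + L\right)$ ($Y{\left(L,r \right)} = \left(63 + L\right) \left(\left(-16 + 15\right) + L\right) = \left(63 + L\right) \left(-1 + L\right) = \left(-1 + L\right) \left(63 + L\right)$)
$p = -422349$ ($p = -40197 - 382152 = -422349$)
$\frac{p}{Y{\left(-953,\left(-14\right) \left(-15\right) - 9 \right)}} = - \frac{422349}{-63 + \left(-953\right)^{2} + 62 \left(-953\right)} = - \frac{422349}{-63 + 908209 - 59086} = - \frac{422349}{849060} = \left(-422349\right) \frac{1}{849060} = - \frac{140783}{283020}$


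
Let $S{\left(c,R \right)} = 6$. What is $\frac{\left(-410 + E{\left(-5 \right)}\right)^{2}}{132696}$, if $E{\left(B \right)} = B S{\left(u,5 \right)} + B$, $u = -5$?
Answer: $\frac{198025}{132696} \approx 1.4923$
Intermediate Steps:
$E{\left(B \right)} = 7 B$ ($E{\left(B \right)} = B 6 + B = 6 B + B = 7 B$)
$\frac{\left(-410 + E{\left(-5 \right)}\right)^{2}}{132696} = \frac{\left(-410 + 7 \left(-5\right)\right)^{2}}{132696} = \left(-410 - 35\right)^{2} \cdot \frac{1}{132696} = \left(-445\right)^{2} \cdot \frac{1}{132696} = 198025 \cdot \frac{1}{132696} = \frac{198025}{132696}$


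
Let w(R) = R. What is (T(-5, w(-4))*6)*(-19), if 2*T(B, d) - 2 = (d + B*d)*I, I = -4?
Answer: 3534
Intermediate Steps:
T(B, d) = 1 - 2*d - 2*B*d (T(B, d) = 1 + ((d + B*d)*(-4))/2 = 1 + (-4*d - 4*B*d)/2 = 1 + (-2*d - 2*B*d) = 1 - 2*d - 2*B*d)
(T(-5, w(-4))*6)*(-19) = ((1 - 2*(-4) - 2*(-5)*(-4))*6)*(-19) = ((1 + 8 - 40)*6)*(-19) = -31*6*(-19) = -186*(-19) = 3534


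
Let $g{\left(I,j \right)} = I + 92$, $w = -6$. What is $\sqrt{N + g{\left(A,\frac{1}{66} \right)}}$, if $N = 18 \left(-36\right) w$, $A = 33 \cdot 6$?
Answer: $\sqrt{4178} \approx 64.637$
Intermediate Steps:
$A = 198$
$g{\left(I,j \right)} = 92 + I$
$N = 3888$ ($N = 18 \left(-36\right) \left(-6\right) = \left(-648\right) \left(-6\right) = 3888$)
$\sqrt{N + g{\left(A,\frac{1}{66} \right)}} = \sqrt{3888 + \left(92 + 198\right)} = \sqrt{3888 + 290} = \sqrt{4178}$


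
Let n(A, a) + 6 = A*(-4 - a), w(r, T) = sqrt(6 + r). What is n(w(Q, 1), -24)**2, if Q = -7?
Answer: -364 - 240*I ≈ -364.0 - 240.0*I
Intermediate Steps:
n(A, a) = -6 + A*(-4 - a)
n(w(Q, 1), -24)**2 = (-6 - 4*sqrt(6 - 7) - 1*sqrt(6 - 7)*(-24))**2 = (-6 - 4*I - 1*sqrt(-1)*(-24))**2 = (-6 - 4*I - 1*I*(-24))**2 = (-6 - 4*I + 24*I)**2 = (-6 + 20*I)**2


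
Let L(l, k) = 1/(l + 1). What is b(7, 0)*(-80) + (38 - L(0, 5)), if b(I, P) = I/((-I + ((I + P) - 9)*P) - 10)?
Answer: 1189/17 ≈ 69.941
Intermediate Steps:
L(l, k) = 1/(1 + l)
b(I, P) = I/(-10 - I + P*(-9 + I + P)) (b(I, P) = I/((-I + (-9 + I + P)*P) - 10) = I/((-I + P*(-9 + I + P)) - 10) = I/(-10 - I + P*(-9 + I + P)))
b(7, 0)*(-80) + (38 - L(0, 5)) = (7/(-10 + 0² - 1*7 - 9*0 + 7*0))*(-80) + (38 - 1/(1 + 0)) = (7/(-10 + 0 - 7 + 0 + 0))*(-80) + (38 - 1/1) = (7/(-17))*(-80) + (38 - 1*1) = (7*(-1/17))*(-80) + (38 - 1) = -7/17*(-80) + 37 = 560/17 + 37 = 1189/17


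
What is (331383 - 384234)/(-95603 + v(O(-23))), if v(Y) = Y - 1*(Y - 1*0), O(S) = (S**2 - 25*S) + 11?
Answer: 52851/95603 ≈ 0.55282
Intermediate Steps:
O(S) = 11 + S**2 - 25*S
v(Y) = 0 (v(Y) = Y - 1*(Y + 0) = Y - 1*Y = Y - Y = 0)
(331383 - 384234)/(-95603 + v(O(-23))) = (331383 - 384234)/(-95603 + 0) = -52851/(-95603) = -52851*(-1/95603) = 52851/95603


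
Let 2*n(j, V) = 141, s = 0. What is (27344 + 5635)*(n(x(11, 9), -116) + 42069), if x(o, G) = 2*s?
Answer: 2779437141/2 ≈ 1.3897e+9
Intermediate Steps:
x(o, G) = 0 (x(o, G) = 2*0 = 0)
n(j, V) = 141/2 (n(j, V) = (1/2)*141 = 141/2)
(27344 + 5635)*(n(x(11, 9), -116) + 42069) = (27344 + 5635)*(141/2 + 42069) = 32979*(84279/2) = 2779437141/2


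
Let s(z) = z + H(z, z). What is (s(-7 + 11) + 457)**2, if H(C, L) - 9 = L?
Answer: 224676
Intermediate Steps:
H(C, L) = 9 + L
s(z) = 9 + 2*z (s(z) = z + (9 + z) = 9 + 2*z)
(s(-7 + 11) + 457)**2 = ((9 + 2*(-7 + 11)) + 457)**2 = ((9 + 2*4) + 457)**2 = ((9 + 8) + 457)**2 = (17 + 457)**2 = 474**2 = 224676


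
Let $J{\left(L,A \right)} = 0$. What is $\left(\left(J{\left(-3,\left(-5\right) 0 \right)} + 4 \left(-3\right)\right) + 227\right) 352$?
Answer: $75680$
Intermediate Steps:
$\left(\left(J{\left(-3,\left(-5\right) 0 \right)} + 4 \left(-3\right)\right) + 227\right) 352 = \left(\left(0 + 4 \left(-3\right)\right) + 227\right) 352 = \left(\left(0 - 12\right) + 227\right) 352 = \left(-12 + 227\right) 352 = 215 \cdot 352 = 75680$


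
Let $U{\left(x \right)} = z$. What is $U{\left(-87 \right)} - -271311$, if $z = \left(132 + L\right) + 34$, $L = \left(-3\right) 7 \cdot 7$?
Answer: $271330$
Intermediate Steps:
$L = -147$ ($L = \left(-21\right) 7 = -147$)
$z = 19$ ($z = \left(132 - 147\right) + 34 = -15 + 34 = 19$)
$U{\left(x \right)} = 19$
$U{\left(-87 \right)} - -271311 = 19 - -271311 = 19 + 271311 = 271330$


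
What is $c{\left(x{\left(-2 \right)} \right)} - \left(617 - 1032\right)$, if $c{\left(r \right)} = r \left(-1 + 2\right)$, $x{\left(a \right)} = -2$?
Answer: $413$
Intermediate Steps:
$c{\left(r \right)} = r$ ($c{\left(r \right)} = r 1 = r$)
$c{\left(x{\left(-2 \right)} \right)} - \left(617 - 1032\right) = -2 - \left(617 - 1032\right) = -2 - -415 = -2 + 415 = 413$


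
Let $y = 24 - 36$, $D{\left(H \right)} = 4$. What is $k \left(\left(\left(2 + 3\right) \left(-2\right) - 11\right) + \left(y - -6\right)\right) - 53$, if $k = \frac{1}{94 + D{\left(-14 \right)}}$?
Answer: $- \frac{5221}{98} \approx -53.276$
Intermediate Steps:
$y = -12$
$k = \frac{1}{98}$ ($k = \frac{1}{94 + 4} = \frac{1}{98} \approx 0.010204$)
$k \left(\left(\left(2 + 3\right) \left(-2\right) - 11\right) + \left(y - -6\right)\right) - 53 = \frac{\left(\left(2 + 3\right) \left(-2\right) - 11\right) - 6}{98} - 53 = \frac{\left(5 \left(-2\right) - 11\right) + \left(-12 + 6\right)}{98} - 53 = \frac{\left(-10 - 11\right) - 6}{98} - 53 = \frac{-21 - 6}{98} - 53 = \frac{1}{98} \left(-27\right) - 53 = - \frac{27}{98} - 53 = - \frac{5221}{98}$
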